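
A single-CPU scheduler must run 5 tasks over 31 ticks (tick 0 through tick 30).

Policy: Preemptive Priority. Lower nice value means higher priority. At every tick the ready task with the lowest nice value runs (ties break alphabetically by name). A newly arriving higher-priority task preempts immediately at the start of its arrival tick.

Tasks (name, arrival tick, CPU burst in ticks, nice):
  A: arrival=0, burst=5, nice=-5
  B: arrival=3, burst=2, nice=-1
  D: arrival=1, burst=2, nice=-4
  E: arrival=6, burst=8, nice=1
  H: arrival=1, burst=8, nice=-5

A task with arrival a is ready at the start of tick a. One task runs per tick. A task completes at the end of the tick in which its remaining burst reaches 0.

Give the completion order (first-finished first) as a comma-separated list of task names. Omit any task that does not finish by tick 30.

completion order = A, H, D, B, E

t=0: ready={A} → run A
t=1: ready={A,D,H} → run A
t=2: ready={A,D,H} → run A
t=3: ready={A,B,D,H} → run A
t=4: ready={A,B,D,H} → run A
t=5: ready={B,D,H} → run H
t=6: ready={B,D,E,H} → run H
t=7: ready={B,D,E,H} → run H
t=8: ready={B,D,E,H} → run H
t=9: ready={B,D,E,H} → run H
t=10: ready={B,D,E,H} → run H
t=11: ready={B,D,E,H} → run H
t=12: ready={B,D,E,H} → run H
t=13: ready={B,D,E} → run D
t=14: ready={B,D,E} → run D
t=15: ready={B,E} → run B
t=16: ready={B,E} → run B
t=17: ready={E} → run E
t=18: ready={E} → run E
t=19: ready={E} → run E
t=20: ready={E} → run E
t=21: ready={E} → run E
t=22: ready={E} → run E
t=23: ready={E} → run E
t=24: ready={E} → run E
t=25: (idle)
t=26: (idle)
t=27: (idle)
t=28: (idle)
t=29: (idle)
t=30: (idle)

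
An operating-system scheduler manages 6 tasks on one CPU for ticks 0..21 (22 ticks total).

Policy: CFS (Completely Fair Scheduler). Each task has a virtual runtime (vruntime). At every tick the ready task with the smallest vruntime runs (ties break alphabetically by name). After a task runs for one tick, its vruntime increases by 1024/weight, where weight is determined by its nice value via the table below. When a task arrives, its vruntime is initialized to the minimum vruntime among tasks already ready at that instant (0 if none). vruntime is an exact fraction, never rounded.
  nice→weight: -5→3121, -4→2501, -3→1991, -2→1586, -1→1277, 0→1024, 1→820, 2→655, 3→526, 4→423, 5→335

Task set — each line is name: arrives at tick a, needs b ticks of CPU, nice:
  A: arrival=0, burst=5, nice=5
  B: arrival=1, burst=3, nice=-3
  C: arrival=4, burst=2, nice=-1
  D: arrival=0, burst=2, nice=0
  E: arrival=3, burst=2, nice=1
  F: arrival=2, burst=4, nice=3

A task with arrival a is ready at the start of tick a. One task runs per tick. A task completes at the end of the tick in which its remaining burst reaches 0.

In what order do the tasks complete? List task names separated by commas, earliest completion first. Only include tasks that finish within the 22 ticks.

completion order = C, D, B, E, F, A

t=0: vr[A=0 D=0] → run A
t=1: vr[A=1024/335 B=0 D=0] → run B
t=2: vr[A=1024/335 B=1024/1991 D=0 F=0] → run D
t=3: vr[A=1024/335 B=1024/1991 D=1 E=0 F=0] → run E
t=4: vr[A=1024/335 B=1024/1991 C=0 D=1 E=256/205 F=0] → run C
t=5: vr[A=1024/335 B=1024/1991 C=1024/1277 D=1 E=256/205 F=0] → run F
t=6: vr[A=1024/335 B=1024/1991 C=1024/1277 D=1 E=256/205 F=512/263] → run B
t=7: vr[A=1024/335 B=2048/1991 C=1024/1277 D=1 E=256/205 F=512/263] → run C
t=8: vr[A=1024/335 B=2048/1991 D=1 E=256/205 F=512/263] → run D
t=9: vr[A=1024/335 B=2048/1991 E=256/205 F=512/263] → run B
t=10: vr[A=1024/335 E=256/205 F=512/263] → run E
t=11: vr[A=1024/335 F=512/263] → run F
t=12: vr[A=1024/335 F=1024/263] → run A
t=13: vr[A=2048/335 F=1024/263] → run F
t=14: vr[A=2048/335 F=1536/263] → run F
t=15: vr[A=2048/335] → run A
t=16: vr[A=3072/335] → run A
t=17: vr[A=4096/335] → run A
t=18: (idle)
t=19: (idle)
t=20: (idle)
t=21: (idle)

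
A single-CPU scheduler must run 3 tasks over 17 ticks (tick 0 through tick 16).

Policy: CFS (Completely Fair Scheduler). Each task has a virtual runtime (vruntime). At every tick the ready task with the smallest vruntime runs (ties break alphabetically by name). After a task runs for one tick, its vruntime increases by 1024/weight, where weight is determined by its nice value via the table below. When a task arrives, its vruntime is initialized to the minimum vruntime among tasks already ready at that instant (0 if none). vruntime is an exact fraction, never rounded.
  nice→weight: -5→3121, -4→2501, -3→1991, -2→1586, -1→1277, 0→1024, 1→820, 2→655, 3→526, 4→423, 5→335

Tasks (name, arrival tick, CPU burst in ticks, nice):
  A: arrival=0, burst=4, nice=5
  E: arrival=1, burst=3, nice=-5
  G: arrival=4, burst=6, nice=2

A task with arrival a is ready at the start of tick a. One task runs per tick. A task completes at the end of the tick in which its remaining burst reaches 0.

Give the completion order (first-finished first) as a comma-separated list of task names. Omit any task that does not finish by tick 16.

completion order = E, A, G

t=0: vr[A=0] → run A
t=1: vr[A=1024/335 E=1024/335] → run A
t=2: vr[A=2048/335 E=1024/335] → run E
t=3: vr[A=2048/335 E=3538944/1045535] → run E
t=4: vr[A=2048/335 E=3881984/1045535 G=3881984/1045535] → run E
t=5: vr[A=2048/335 G=3881984/1045535] → run G
t=6: vr[A=2048/335 G=722665472/136965085] → run G
t=7: vr[A=2048/335 G=187358208/27393017] → run A
t=8: vr[A=3072/335 G=187358208/27393017] → run G
t=9: vr[A=3072/335 G=1150916608/136965085] → run G
t=10: vr[A=3072/335 G=1365042176/136965085] → run A
t=11: vr[G=1365042176/136965085] → run G
t=12: vr[G=1579167744/136965085] → run G
t=13: (idle)
t=14: (idle)
t=15: (idle)
t=16: (idle)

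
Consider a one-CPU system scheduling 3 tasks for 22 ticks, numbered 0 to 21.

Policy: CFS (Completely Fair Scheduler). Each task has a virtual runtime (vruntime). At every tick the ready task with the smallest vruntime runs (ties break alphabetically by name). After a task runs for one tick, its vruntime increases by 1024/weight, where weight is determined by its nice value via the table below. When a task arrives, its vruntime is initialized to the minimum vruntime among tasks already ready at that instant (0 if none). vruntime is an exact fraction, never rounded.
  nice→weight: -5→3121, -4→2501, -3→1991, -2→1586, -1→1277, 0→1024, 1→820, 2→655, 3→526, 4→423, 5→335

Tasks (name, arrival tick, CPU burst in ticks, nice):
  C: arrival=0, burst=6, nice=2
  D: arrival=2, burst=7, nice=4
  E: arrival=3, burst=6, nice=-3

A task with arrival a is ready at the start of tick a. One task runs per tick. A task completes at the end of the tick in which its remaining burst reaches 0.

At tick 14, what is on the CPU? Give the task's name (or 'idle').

t=0: vr[C=0] → run C
t=1: vr[C=1024/655] → run C
t=2: vr[C=2048/655 D=2048/655] → run C
t=3: vr[C=3072/655 D=2048/655 E=2048/655] → run D
t=4: vr[C=3072/655 D=1537024/277065 E=2048/655] → run E
t=5: vr[C=3072/655 D=1537024/277065 E=4748288/1304105] → run E
t=6: vr[C=3072/655 D=1537024/277065 E=5419008/1304105] → run E
t=7: vr[C=3072/655 D=1537024/277065 E=6089728/1304105] → run E
t=8: vr[C=3072/655 D=1537024/277065 E=6760448/1304105] → run C
t=9: vr[C=4096/655 D=1537024/277065 E=6760448/1304105] → run E
t=10: vr[C=4096/655 D=1537024/277065 E=7431168/1304105] → run D
t=11: vr[C=4096/655 D=2207744/277065 E=7431168/1304105] → run E
t=12: vr[C=4096/655 D=2207744/277065] → run C
t=13: vr[C=1024/131 D=2207744/277065] → run C
t=14: vr[D=2207744/277065] → run D
t=15: vr[D=959488/92355] → run D
t=16: vr[D=3549184/277065] → run D
t=17: vr[D=4219904/277065] → run D
t=18: vr[D=1630208/92355] → run D
t=19: (idle)
t=20: (idle)
t=21: (idle)

running at tick 14 = D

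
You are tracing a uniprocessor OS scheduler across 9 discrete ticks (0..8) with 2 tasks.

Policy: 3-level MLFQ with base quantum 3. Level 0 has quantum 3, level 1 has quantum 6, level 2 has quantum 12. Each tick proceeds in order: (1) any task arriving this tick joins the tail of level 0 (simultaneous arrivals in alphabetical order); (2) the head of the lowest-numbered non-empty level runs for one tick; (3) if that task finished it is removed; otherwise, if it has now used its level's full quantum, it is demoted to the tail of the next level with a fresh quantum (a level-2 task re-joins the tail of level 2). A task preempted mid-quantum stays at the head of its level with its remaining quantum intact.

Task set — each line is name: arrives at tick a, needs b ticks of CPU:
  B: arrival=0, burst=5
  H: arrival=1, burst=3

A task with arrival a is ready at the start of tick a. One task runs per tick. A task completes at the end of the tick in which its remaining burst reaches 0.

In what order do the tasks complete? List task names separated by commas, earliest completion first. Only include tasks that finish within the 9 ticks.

t=0: L0/L1/L2 = B/-/- → run B
t=1: L0/L1/L2 = BH/-/- → run B
t=2: L0/L1/L2 = BH/-/- → run B
t=3: L0/L1/L2 = H/B/- → run H
t=4: L0/L1/L2 = H/B/- → run H
t=5: L0/L1/L2 = H/B/- → run H
t=6: L0/L1/L2 = -/B/- → run B
t=7: L0/L1/L2 = -/B/- → run B
t=8: (idle)

completion order = H, B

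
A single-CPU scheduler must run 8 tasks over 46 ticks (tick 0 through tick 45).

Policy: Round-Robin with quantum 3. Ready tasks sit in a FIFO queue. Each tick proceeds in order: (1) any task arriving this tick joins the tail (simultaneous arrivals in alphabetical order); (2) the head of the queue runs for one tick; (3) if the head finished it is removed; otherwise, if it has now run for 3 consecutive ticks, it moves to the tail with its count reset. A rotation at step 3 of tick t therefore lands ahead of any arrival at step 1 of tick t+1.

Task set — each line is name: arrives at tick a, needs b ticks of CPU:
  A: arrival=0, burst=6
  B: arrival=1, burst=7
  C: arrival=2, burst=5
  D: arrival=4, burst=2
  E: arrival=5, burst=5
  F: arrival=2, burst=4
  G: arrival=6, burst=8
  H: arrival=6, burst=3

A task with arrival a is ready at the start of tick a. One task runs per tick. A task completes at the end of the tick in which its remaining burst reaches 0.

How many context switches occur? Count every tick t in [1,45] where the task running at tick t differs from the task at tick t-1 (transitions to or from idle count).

context switches = 15

t=0: queue=[A] q_used=0 → run A
t=1: queue=[A,B] q_used=1 → run A
t=2: queue=[A,B,C,F] q_used=2 → run A
t=3: queue=[B,C,F,A] q_used=0 → run B
t=4: queue=[B,C,F,A,D] q_used=1 → run B
t=5: queue=[B,C,F,A,D,E] q_used=2 → run B
t=6: queue=[C,F,A,D,E,B,G,H] q_used=0 → run C
t=7: queue=[C,F,A,D,E,B,G,H] q_used=1 → run C
t=8: queue=[C,F,A,D,E,B,G,H] q_used=2 → run C
t=9: queue=[F,A,D,E,B,G,H,C] q_used=0 → run F
t=10: queue=[F,A,D,E,B,G,H,C] q_used=1 → run F
t=11: queue=[F,A,D,E,B,G,H,C] q_used=2 → run F
t=12: queue=[A,D,E,B,G,H,C,F] q_used=0 → run A
t=13: queue=[A,D,E,B,G,H,C,F] q_used=1 → run A
t=14: queue=[A,D,E,B,G,H,C,F] q_used=2 → run A
t=15: queue=[D,E,B,G,H,C,F] q_used=0 → run D
t=16: queue=[D,E,B,G,H,C,F] q_used=1 → run D
t=17: queue=[E,B,G,H,C,F] q_used=0 → run E
t=18: queue=[E,B,G,H,C,F] q_used=1 → run E
t=19: queue=[E,B,G,H,C,F] q_used=2 → run E
t=20: queue=[B,G,H,C,F,E] q_used=0 → run B
t=21: queue=[B,G,H,C,F,E] q_used=1 → run B
t=22: queue=[B,G,H,C,F,E] q_used=2 → run B
t=23: queue=[G,H,C,F,E,B] q_used=0 → run G
t=24: queue=[G,H,C,F,E,B] q_used=1 → run G
t=25: queue=[G,H,C,F,E,B] q_used=2 → run G
t=26: queue=[H,C,F,E,B,G] q_used=0 → run H
t=27: queue=[H,C,F,E,B,G] q_used=1 → run H
t=28: queue=[H,C,F,E,B,G] q_used=2 → run H
t=29: queue=[C,F,E,B,G] q_used=0 → run C
t=30: queue=[C,F,E,B,G] q_used=1 → run C
t=31: queue=[F,E,B,G] q_used=0 → run F
t=32: queue=[E,B,G] q_used=0 → run E
t=33: queue=[E,B,G] q_used=1 → run E
t=34: queue=[B,G] q_used=0 → run B
t=35: queue=[G] q_used=0 → run G
t=36: queue=[G] q_used=1 → run G
t=37: queue=[G] q_used=2 → run G
t=38: queue=[G] q_used=0 → run G
t=39: queue=[G] q_used=1 → run G
t=40: (idle)
t=41: (idle)
t=42: (idle)
t=43: (idle)
t=44: (idle)
t=45: (idle)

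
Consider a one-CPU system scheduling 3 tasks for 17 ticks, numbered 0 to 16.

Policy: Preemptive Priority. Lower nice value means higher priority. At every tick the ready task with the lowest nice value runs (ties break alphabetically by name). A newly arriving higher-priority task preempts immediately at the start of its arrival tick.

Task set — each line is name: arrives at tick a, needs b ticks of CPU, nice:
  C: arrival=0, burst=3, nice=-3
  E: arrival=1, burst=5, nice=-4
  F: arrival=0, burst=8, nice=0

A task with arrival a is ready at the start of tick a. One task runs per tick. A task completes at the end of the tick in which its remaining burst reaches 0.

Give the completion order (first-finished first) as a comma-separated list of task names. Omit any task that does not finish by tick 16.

completion order = E, C, F

t=0: ready={C,F} → run C
t=1: ready={C,E,F} → run E
t=2: ready={C,E,F} → run E
t=3: ready={C,E,F} → run E
t=4: ready={C,E,F} → run E
t=5: ready={C,E,F} → run E
t=6: ready={C,F} → run C
t=7: ready={C,F} → run C
t=8: ready={F} → run F
t=9: ready={F} → run F
t=10: ready={F} → run F
t=11: ready={F} → run F
t=12: ready={F} → run F
t=13: ready={F} → run F
t=14: ready={F} → run F
t=15: ready={F} → run F
t=16: (idle)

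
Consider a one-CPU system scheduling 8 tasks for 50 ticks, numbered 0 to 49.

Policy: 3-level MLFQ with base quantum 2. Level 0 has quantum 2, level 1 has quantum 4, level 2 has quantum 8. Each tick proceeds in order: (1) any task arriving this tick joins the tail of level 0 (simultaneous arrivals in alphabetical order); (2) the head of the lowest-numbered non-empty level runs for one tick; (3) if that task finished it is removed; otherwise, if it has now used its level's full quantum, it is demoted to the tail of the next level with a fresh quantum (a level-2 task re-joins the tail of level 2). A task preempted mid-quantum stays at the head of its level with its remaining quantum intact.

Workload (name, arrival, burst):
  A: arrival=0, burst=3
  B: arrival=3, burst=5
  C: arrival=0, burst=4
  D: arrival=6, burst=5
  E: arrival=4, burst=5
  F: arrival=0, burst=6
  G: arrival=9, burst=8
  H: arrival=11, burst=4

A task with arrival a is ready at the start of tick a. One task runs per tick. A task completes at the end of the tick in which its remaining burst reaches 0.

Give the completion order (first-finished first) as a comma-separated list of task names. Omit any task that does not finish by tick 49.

t=0: L0/L1/L2 = ACF/-/- → run A
t=1: L0/L1/L2 = ACF/-/- → run A
t=2: L0/L1/L2 = CF/A/- → run C
t=3: L0/L1/L2 = CFB/A/- → run C
t=4: L0/L1/L2 = FBE/AC/- → run F
t=5: L0/L1/L2 = FBE/AC/- → run F
t=6: L0/L1/L2 = BED/ACF/- → run B
t=7: L0/L1/L2 = BED/ACF/- → run B
t=8: L0/L1/L2 = ED/ACFB/- → run E
t=9: L0/L1/L2 = EDG/ACFB/- → run E
t=10: L0/L1/L2 = DG/ACFBE/- → run D
t=11: L0/L1/L2 = DGH/ACFBE/- → run D
t=12: L0/L1/L2 = GH/ACFBED/- → run G
t=13: L0/L1/L2 = GH/ACFBED/- → run G
t=14: L0/L1/L2 = H/ACFBEDG/- → run H
t=15: L0/L1/L2 = H/ACFBEDG/- → run H
t=16: L0/L1/L2 = -/ACFBEDGH/- → run A
t=17: L0/L1/L2 = -/CFBEDGH/- → run C
t=18: L0/L1/L2 = -/CFBEDGH/- → run C
t=19: L0/L1/L2 = -/FBEDGH/- → run F
t=20: L0/L1/L2 = -/FBEDGH/- → run F
t=21: L0/L1/L2 = -/FBEDGH/- → run F
t=22: L0/L1/L2 = -/FBEDGH/- → run F
t=23: L0/L1/L2 = -/BEDGH/- → run B
t=24: L0/L1/L2 = -/BEDGH/- → run B
t=25: L0/L1/L2 = -/BEDGH/- → run B
t=26: L0/L1/L2 = -/EDGH/- → run E
t=27: L0/L1/L2 = -/EDGH/- → run E
t=28: L0/L1/L2 = -/EDGH/- → run E
t=29: L0/L1/L2 = -/DGH/- → run D
t=30: L0/L1/L2 = -/DGH/- → run D
t=31: L0/L1/L2 = -/DGH/- → run D
t=32: L0/L1/L2 = -/GH/- → run G
t=33: L0/L1/L2 = -/GH/- → run G
t=34: L0/L1/L2 = -/GH/- → run G
t=35: L0/L1/L2 = -/GH/- → run G
t=36: L0/L1/L2 = -/H/G → run H
t=37: L0/L1/L2 = -/H/G → run H
t=38: L0/L1/L2 = -/-/G → run G
t=39: L0/L1/L2 = -/-/G → run G
t=40: (idle)
t=41: (idle)
t=42: (idle)
t=43: (idle)
t=44: (idle)
t=45: (idle)
t=46: (idle)
t=47: (idle)
t=48: (idle)
t=49: (idle)

completion order = A, C, F, B, E, D, H, G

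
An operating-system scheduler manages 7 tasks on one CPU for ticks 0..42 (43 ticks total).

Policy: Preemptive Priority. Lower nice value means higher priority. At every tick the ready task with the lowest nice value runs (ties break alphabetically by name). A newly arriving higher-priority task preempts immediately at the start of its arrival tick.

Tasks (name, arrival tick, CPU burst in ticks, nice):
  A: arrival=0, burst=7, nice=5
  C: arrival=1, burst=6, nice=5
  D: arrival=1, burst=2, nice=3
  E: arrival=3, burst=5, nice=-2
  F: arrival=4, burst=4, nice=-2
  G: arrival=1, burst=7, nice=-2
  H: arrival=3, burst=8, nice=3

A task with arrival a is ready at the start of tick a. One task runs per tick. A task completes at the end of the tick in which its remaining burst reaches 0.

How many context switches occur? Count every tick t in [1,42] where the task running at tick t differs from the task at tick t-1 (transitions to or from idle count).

t=0: ready={A} → run A
t=1: ready={A,C,D,G} → run G
t=2: ready={A,C,D,G} → run G
t=3: ready={A,C,D,E,G,H} → run E
t=4: ready={A,C,D,E,F,G,H} → run E
t=5: ready={A,C,D,E,F,G,H} → run E
t=6: ready={A,C,D,E,F,G,H} → run E
t=7: ready={A,C,D,E,F,G,H} → run E
t=8: ready={A,C,D,F,G,H} → run F
t=9: ready={A,C,D,F,G,H} → run F
t=10: ready={A,C,D,F,G,H} → run F
t=11: ready={A,C,D,F,G,H} → run F
t=12: ready={A,C,D,G,H} → run G
t=13: ready={A,C,D,G,H} → run G
t=14: ready={A,C,D,G,H} → run G
t=15: ready={A,C,D,G,H} → run G
t=16: ready={A,C,D,G,H} → run G
t=17: ready={A,C,D,H} → run D
t=18: ready={A,C,D,H} → run D
t=19: ready={A,C,H} → run H
t=20: ready={A,C,H} → run H
t=21: ready={A,C,H} → run H
t=22: ready={A,C,H} → run H
t=23: ready={A,C,H} → run H
t=24: ready={A,C,H} → run H
t=25: ready={A,C,H} → run H
t=26: ready={A,C,H} → run H
t=27: ready={A,C} → run A
t=28: ready={A,C} → run A
t=29: ready={A,C} → run A
t=30: ready={A,C} → run A
t=31: ready={A,C} → run A
t=32: ready={A,C} → run A
t=33: ready={C} → run C
t=34: ready={C} → run C
t=35: ready={C} → run C
t=36: ready={C} → run C
t=37: ready={C} → run C
t=38: ready={C} → run C
t=39: (idle)
t=40: (idle)
t=41: (idle)
t=42: (idle)

context switches = 9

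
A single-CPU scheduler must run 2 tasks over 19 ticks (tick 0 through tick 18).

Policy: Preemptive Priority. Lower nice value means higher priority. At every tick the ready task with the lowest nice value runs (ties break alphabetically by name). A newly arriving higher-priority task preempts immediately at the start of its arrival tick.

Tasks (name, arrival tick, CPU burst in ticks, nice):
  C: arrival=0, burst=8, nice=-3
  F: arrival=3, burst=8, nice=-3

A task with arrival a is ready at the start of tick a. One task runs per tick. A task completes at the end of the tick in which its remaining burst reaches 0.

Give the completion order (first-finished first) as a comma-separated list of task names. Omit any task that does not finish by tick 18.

completion order = C, F

t=0: ready={C} → run C
t=1: ready={C} → run C
t=2: ready={C} → run C
t=3: ready={C,F} → run C
t=4: ready={C,F} → run C
t=5: ready={C,F} → run C
t=6: ready={C,F} → run C
t=7: ready={C,F} → run C
t=8: ready={F} → run F
t=9: ready={F} → run F
t=10: ready={F} → run F
t=11: ready={F} → run F
t=12: ready={F} → run F
t=13: ready={F} → run F
t=14: ready={F} → run F
t=15: ready={F} → run F
t=16: (idle)
t=17: (idle)
t=18: (idle)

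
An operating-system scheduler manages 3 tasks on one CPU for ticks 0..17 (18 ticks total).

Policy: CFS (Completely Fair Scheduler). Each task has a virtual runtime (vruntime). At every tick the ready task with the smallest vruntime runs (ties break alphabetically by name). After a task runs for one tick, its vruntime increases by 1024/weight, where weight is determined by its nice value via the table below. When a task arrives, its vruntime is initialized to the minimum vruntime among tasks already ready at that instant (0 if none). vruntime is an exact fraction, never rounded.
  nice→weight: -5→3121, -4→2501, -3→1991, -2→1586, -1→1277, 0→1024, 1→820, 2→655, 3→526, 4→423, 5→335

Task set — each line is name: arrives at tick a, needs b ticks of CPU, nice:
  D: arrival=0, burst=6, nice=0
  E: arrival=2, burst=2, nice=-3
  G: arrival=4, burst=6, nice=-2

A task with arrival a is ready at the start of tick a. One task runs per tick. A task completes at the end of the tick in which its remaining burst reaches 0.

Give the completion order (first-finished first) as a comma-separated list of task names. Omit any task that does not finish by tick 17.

completion order = E, D, G

t=0: vr[D=0] → run D
t=1: vr[D=1] → run D
t=2: vr[D=2 E=2] → run D
t=3: vr[D=3 E=2] → run E
t=4: vr[D=3 E=5006/1991 G=5006/1991] → run E
t=5: vr[D=3 G=5006/1991] → run G
t=6: vr[D=3 G=4989150/1578863] → run D
t=7: vr[D=4 G=4989150/1578863] → run G
t=8: vr[D=4 G=6008542/1578863] → run G
t=9: vr[D=4 G=7027934/1578863] → run D
t=10: vr[D=5 G=7027934/1578863] → run G
t=11: vr[D=5 G=8047326/1578863] → run D
t=12: vr[G=8047326/1578863] → run G
t=13: vr[G=9066718/1578863] → run G
t=14: (idle)
t=15: (idle)
t=16: (idle)
t=17: (idle)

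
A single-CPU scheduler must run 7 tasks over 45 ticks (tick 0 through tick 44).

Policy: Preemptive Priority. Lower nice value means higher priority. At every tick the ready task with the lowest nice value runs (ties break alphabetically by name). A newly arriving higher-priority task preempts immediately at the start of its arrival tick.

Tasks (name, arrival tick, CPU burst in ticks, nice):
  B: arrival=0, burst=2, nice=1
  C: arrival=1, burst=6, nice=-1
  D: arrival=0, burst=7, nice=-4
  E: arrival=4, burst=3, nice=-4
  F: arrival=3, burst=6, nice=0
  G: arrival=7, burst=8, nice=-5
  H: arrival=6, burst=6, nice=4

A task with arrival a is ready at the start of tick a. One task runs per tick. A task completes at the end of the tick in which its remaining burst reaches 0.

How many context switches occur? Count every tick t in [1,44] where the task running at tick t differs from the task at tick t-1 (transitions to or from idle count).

context switches = 7

t=0: ready={B,D} → run D
t=1: ready={B,C,D} → run D
t=2: ready={B,C,D} → run D
t=3: ready={B,C,D,F} → run D
t=4: ready={B,C,D,E,F} → run D
t=5: ready={B,C,D,E,F} → run D
t=6: ready={B,C,D,E,F,H} → run D
t=7: ready={B,C,E,F,G,H} → run G
t=8: ready={B,C,E,F,G,H} → run G
t=9: ready={B,C,E,F,G,H} → run G
t=10: ready={B,C,E,F,G,H} → run G
t=11: ready={B,C,E,F,G,H} → run G
t=12: ready={B,C,E,F,G,H} → run G
t=13: ready={B,C,E,F,G,H} → run G
t=14: ready={B,C,E,F,G,H} → run G
t=15: ready={B,C,E,F,H} → run E
t=16: ready={B,C,E,F,H} → run E
t=17: ready={B,C,E,F,H} → run E
t=18: ready={B,C,F,H} → run C
t=19: ready={B,C,F,H} → run C
t=20: ready={B,C,F,H} → run C
t=21: ready={B,C,F,H} → run C
t=22: ready={B,C,F,H} → run C
t=23: ready={B,C,F,H} → run C
t=24: ready={B,F,H} → run F
t=25: ready={B,F,H} → run F
t=26: ready={B,F,H} → run F
t=27: ready={B,F,H} → run F
t=28: ready={B,F,H} → run F
t=29: ready={B,F,H} → run F
t=30: ready={B,H} → run B
t=31: ready={B,H} → run B
t=32: ready={H} → run H
t=33: ready={H} → run H
t=34: ready={H} → run H
t=35: ready={H} → run H
t=36: ready={H} → run H
t=37: ready={H} → run H
t=38: (idle)
t=39: (idle)
t=40: (idle)
t=41: (idle)
t=42: (idle)
t=43: (idle)
t=44: (idle)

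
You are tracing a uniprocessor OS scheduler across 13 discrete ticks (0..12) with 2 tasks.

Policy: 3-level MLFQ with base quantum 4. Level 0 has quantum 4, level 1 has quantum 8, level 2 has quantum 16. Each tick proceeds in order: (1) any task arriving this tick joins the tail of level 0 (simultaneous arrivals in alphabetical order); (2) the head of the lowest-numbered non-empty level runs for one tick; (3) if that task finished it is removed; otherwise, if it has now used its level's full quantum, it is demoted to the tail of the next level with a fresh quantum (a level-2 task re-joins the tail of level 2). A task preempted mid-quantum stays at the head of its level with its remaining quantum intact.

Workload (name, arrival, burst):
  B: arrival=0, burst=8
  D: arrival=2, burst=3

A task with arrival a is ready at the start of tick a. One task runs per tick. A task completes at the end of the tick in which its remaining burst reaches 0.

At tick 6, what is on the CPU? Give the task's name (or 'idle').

t=0: L0/L1/L2 = B/-/- → run B
t=1: L0/L1/L2 = B/-/- → run B
t=2: L0/L1/L2 = BD/-/- → run B
t=3: L0/L1/L2 = BD/-/- → run B
t=4: L0/L1/L2 = D/B/- → run D
t=5: L0/L1/L2 = D/B/- → run D
t=6: L0/L1/L2 = D/B/- → run D
t=7: L0/L1/L2 = -/B/- → run B
t=8: L0/L1/L2 = -/B/- → run B
t=9: L0/L1/L2 = -/B/- → run B
t=10: L0/L1/L2 = -/B/- → run B
t=11: (idle)
t=12: (idle)

running at tick 6 = D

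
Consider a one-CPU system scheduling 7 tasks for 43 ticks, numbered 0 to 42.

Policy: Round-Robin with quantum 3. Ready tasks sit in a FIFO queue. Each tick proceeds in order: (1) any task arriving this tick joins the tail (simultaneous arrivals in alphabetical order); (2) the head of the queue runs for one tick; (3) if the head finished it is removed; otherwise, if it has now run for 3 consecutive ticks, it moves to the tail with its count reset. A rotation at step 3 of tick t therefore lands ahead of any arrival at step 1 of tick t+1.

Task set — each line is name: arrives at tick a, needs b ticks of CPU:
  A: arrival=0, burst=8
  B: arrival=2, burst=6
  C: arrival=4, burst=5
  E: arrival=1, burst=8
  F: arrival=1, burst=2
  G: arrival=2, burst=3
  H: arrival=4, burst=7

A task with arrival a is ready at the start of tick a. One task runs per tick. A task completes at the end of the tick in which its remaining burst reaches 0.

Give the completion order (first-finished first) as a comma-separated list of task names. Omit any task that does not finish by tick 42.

completion order = F, G, B, A, C, E, H

t=0: queue=[A] q_used=0 → run A
t=1: queue=[A,E,F] q_used=1 → run A
t=2: queue=[A,E,F,B,G] q_used=2 → run A
t=3: queue=[E,F,B,G,A] q_used=0 → run E
t=4: queue=[E,F,B,G,A,C,H] q_used=1 → run E
t=5: queue=[E,F,B,G,A,C,H] q_used=2 → run E
t=6: queue=[F,B,G,A,C,H,E] q_used=0 → run F
t=7: queue=[F,B,G,A,C,H,E] q_used=1 → run F
t=8: queue=[B,G,A,C,H,E] q_used=0 → run B
t=9: queue=[B,G,A,C,H,E] q_used=1 → run B
t=10: queue=[B,G,A,C,H,E] q_used=2 → run B
t=11: queue=[G,A,C,H,E,B] q_used=0 → run G
t=12: queue=[G,A,C,H,E,B] q_used=1 → run G
t=13: queue=[G,A,C,H,E,B] q_used=2 → run G
t=14: queue=[A,C,H,E,B] q_used=0 → run A
t=15: queue=[A,C,H,E,B] q_used=1 → run A
t=16: queue=[A,C,H,E,B] q_used=2 → run A
t=17: queue=[C,H,E,B,A] q_used=0 → run C
t=18: queue=[C,H,E,B,A] q_used=1 → run C
t=19: queue=[C,H,E,B,A] q_used=2 → run C
t=20: queue=[H,E,B,A,C] q_used=0 → run H
t=21: queue=[H,E,B,A,C] q_used=1 → run H
t=22: queue=[H,E,B,A,C] q_used=2 → run H
t=23: queue=[E,B,A,C,H] q_used=0 → run E
t=24: queue=[E,B,A,C,H] q_used=1 → run E
t=25: queue=[E,B,A,C,H] q_used=2 → run E
t=26: queue=[B,A,C,H,E] q_used=0 → run B
t=27: queue=[B,A,C,H,E] q_used=1 → run B
t=28: queue=[B,A,C,H,E] q_used=2 → run B
t=29: queue=[A,C,H,E] q_used=0 → run A
t=30: queue=[A,C,H,E] q_used=1 → run A
t=31: queue=[C,H,E] q_used=0 → run C
t=32: queue=[C,H,E] q_used=1 → run C
t=33: queue=[H,E] q_used=0 → run H
t=34: queue=[H,E] q_used=1 → run H
t=35: queue=[H,E] q_used=2 → run H
t=36: queue=[E,H] q_used=0 → run E
t=37: queue=[E,H] q_used=1 → run E
t=38: queue=[H] q_used=0 → run H
t=39: (idle)
t=40: (idle)
t=41: (idle)
t=42: (idle)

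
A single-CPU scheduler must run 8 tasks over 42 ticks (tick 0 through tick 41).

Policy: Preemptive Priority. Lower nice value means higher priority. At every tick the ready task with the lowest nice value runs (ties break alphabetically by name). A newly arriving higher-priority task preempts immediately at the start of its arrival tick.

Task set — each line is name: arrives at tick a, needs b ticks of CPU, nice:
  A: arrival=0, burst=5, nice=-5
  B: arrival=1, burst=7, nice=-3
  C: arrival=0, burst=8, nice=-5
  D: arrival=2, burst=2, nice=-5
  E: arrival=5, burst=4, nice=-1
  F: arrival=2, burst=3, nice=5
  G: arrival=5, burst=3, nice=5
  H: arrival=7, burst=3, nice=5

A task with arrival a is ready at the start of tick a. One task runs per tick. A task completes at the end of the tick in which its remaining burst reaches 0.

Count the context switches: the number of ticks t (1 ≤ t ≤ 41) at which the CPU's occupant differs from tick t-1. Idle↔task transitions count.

context switches = 8

t=0: ready={A,C} → run A
t=1: ready={A,B,C} → run A
t=2: ready={A,B,C,D,F} → run A
t=3: ready={A,B,C,D,F} → run A
t=4: ready={A,B,C,D,F} → run A
t=5: ready={B,C,D,E,F,G} → run C
t=6: ready={B,C,D,E,F,G} → run C
t=7: ready={B,C,D,E,F,G,H} → run C
t=8: ready={B,C,D,E,F,G,H} → run C
t=9: ready={B,C,D,E,F,G,H} → run C
t=10: ready={B,C,D,E,F,G,H} → run C
t=11: ready={B,C,D,E,F,G,H} → run C
t=12: ready={B,C,D,E,F,G,H} → run C
t=13: ready={B,D,E,F,G,H} → run D
t=14: ready={B,D,E,F,G,H} → run D
t=15: ready={B,E,F,G,H} → run B
t=16: ready={B,E,F,G,H} → run B
t=17: ready={B,E,F,G,H} → run B
t=18: ready={B,E,F,G,H} → run B
t=19: ready={B,E,F,G,H} → run B
t=20: ready={B,E,F,G,H} → run B
t=21: ready={B,E,F,G,H} → run B
t=22: ready={E,F,G,H} → run E
t=23: ready={E,F,G,H} → run E
t=24: ready={E,F,G,H} → run E
t=25: ready={E,F,G,H} → run E
t=26: ready={F,G,H} → run F
t=27: ready={F,G,H} → run F
t=28: ready={F,G,H} → run F
t=29: ready={G,H} → run G
t=30: ready={G,H} → run G
t=31: ready={G,H} → run G
t=32: ready={H} → run H
t=33: ready={H} → run H
t=34: ready={H} → run H
t=35: (idle)
t=36: (idle)
t=37: (idle)
t=38: (idle)
t=39: (idle)
t=40: (idle)
t=41: (idle)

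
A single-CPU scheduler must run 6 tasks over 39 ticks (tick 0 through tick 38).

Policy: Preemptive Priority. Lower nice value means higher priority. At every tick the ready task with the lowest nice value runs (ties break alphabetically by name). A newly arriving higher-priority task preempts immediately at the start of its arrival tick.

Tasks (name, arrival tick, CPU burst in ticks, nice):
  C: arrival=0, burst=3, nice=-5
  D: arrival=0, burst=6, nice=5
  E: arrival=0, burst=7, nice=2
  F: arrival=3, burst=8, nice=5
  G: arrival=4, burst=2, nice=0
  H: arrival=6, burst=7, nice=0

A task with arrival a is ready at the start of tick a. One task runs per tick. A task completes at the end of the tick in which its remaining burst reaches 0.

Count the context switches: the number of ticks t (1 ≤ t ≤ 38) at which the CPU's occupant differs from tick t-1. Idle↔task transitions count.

t=0: ready={C,D,E} → run C
t=1: ready={C,D,E} → run C
t=2: ready={C,D,E} → run C
t=3: ready={D,E,F} → run E
t=4: ready={D,E,F,G} → run G
t=5: ready={D,E,F,G} → run G
t=6: ready={D,E,F,H} → run H
t=7: ready={D,E,F,H} → run H
t=8: ready={D,E,F,H} → run H
t=9: ready={D,E,F,H} → run H
t=10: ready={D,E,F,H} → run H
t=11: ready={D,E,F,H} → run H
t=12: ready={D,E,F,H} → run H
t=13: ready={D,E,F} → run E
t=14: ready={D,E,F} → run E
t=15: ready={D,E,F} → run E
t=16: ready={D,E,F} → run E
t=17: ready={D,E,F} → run E
t=18: ready={D,E,F} → run E
t=19: ready={D,F} → run D
t=20: ready={D,F} → run D
t=21: ready={D,F} → run D
t=22: ready={D,F} → run D
t=23: ready={D,F} → run D
t=24: ready={D,F} → run D
t=25: ready={F} → run F
t=26: ready={F} → run F
t=27: ready={F} → run F
t=28: ready={F} → run F
t=29: ready={F} → run F
t=30: ready={F} → run F
t=31: ready={F} → run F
t=32: ready={F} → run F
t=33: (idle)
t=34: (idle)
t=35: (idle)
t=36: (idle)
t=37: (idle)
t=38: (idle)

context switches = 7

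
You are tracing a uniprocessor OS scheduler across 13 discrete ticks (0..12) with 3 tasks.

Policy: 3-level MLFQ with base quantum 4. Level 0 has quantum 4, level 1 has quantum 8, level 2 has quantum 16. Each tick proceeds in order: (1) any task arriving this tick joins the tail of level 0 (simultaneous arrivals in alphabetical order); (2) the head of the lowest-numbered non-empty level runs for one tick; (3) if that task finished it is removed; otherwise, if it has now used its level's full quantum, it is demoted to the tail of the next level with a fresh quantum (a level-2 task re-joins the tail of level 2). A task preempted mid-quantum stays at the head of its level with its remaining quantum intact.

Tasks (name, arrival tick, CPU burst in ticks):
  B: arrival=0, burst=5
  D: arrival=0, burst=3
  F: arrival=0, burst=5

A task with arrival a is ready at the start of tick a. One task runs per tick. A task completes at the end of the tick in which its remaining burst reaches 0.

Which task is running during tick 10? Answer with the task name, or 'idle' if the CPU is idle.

t=0: L0/L1/L2 = BDF/-/- → run B
t=1: L0/L1/L2 = BDF/-/- → run B
t=2: L0/L1/L2 = BDF/-/- → run B
t=3: L0/L1/L2 = BDF/-/- → run B
t=4: L0/L1/L2 = DF/B/- → run D
t=5: L0/L1/L2 = DF/B/- → run D
t=6: L0/L1/L2 = DF/B/- → run D
t=7: L0/L1/L2 = F/B/- → run F
t=8: L0/L1/L2 = F/B/- → run F
t=9: L0/L1/L2 = F/B/- → run F
t=10: L0/L1/L2 = F/B/- → run F
t=11: L0/L1/L2 = -/BF/- → run B
t=12: L0/L1/L2 = -/F/- → run F

running at tick 10 = F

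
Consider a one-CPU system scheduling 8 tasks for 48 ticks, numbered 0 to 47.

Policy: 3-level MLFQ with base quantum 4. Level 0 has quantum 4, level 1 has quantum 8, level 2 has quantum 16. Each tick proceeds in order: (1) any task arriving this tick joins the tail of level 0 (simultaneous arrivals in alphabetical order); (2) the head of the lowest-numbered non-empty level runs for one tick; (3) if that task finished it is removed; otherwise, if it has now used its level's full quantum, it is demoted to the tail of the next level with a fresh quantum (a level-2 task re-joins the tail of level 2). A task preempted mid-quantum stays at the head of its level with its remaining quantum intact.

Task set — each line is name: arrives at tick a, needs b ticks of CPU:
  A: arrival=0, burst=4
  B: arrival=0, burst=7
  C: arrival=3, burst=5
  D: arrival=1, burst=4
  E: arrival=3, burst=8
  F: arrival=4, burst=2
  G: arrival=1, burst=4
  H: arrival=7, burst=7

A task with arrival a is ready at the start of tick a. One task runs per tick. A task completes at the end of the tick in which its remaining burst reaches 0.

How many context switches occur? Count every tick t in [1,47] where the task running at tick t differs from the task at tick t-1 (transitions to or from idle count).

t=0: L0/L1/L2 = AB/-/- → run A
t=1: L0/L1/L2 = ABDG/-/- → run A
t=2: L0/L1/L2 = ABDG/-/- → run A
t=3: L0/L1/L2 = ABDGCE/-/- → run A
t=4: L0/L1/L2 = BDGCEF/-/- → run B
t=5: L0/L1/L2 = BDGCEF/-/- → run B
t=6: L0/L1/L2 = BDGCEF/-/- → run B
t=7: L0/L1/L2 = BDGCEFH/-/- → run B
t=8: L0/L1/L2 = DGCEFH/B/- → run D
t=9: L0/L1/L2 = DGCEFH/B/- → run D
t=10: L0/L1/L2 = DGCEFH/B/- → run D
t=11: L0/L1/L2 = DGCEFH/B/- → run D
t=12: L0/L1/L2 = GCEFH/B/- → run G
t=13: L0/L1/L2 = GCEFH/B/- → run G
t=14: L0/L1/L2 = GCEFH/B/- → run G
t=15: L0/L1/L2 = GCEFH/B/- → run G
t=16: L0/L1/L2 = CEFH/B/- → run C
t=17: L0/L1/L2 = CEFH/B/- → run C
t=18: L0/L1/L2 = CEFH/B/- → run C
t=19: L0/L1/L2 = CEFH/B/- → run C
t=20: L0/L1/L2 = EFH/BC/- → run E
t=21: L0/L1/L2 = EFH/BC/- → run E
t=22: L0/L1/L2 = EFH/BC/- → run E
t=23: L0/L1/L2 = EFH/BC/- → run E
t=24: L0/L1/L2 = FH/BCE/- → run F
t=25: L0/L1/L2 = FH/BCE/- → run F
t=26: L0/L1/L2 = H/BCE/- → run H
t=27: L0/L1/L2 = H/BCE/- → run H
t=28: L0/L1/L2 = H/BCE/- → run H
t=29: L0/L1/L2 = H/BCE/- → run H
t=30: L0/L1/L2 = -/BCEH/- → run B
t=31: L0/L1/L2 = -/BCEH/- → run B
t=32: L0/L1/L2 = -/BCEH/- → run B
t=33: L0/L1/L2 = -/CEH/- → run C
t=34: L0/L1/L2 = -/EH/- → run E
t=35: L0/L1/L2 = -/EH/- → run E
t=36: L0/L1/L2 = -/EH/- → run E
t=37: L0/L1/L2 = -/EH/- → run E
t=38: L0/L1/L2 = -/H/- → run H
t=39: L0/L1/L2 = -/H/- → run H
t=40: L0/L1/L2 = -/H/- → run H
t=41: (idle)
t=42: (idle)
t=43: (idle)
t=44: (idle)
t=45: (idle)
t=46: (idle)
t=47: (idle)

context switches = 12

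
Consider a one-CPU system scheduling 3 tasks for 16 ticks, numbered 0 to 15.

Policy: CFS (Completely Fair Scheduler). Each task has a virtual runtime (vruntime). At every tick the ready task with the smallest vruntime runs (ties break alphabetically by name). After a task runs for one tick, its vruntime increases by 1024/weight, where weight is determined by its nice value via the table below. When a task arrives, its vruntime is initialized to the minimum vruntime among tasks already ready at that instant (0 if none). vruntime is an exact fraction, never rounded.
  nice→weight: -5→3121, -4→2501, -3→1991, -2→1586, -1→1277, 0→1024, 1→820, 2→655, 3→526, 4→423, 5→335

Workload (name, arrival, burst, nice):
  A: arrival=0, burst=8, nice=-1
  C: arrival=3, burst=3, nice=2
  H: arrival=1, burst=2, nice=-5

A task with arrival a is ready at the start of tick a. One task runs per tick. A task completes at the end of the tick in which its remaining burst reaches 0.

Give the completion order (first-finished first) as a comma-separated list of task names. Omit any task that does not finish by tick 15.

completion order = H, C, A

t=0: vr[A=0] → run A
t=1: vr[A=1024/1277 H=1024/1277] → run A
t=2: vr[A=2048/1277 H=1024/1277] → run H
t=3: vr[A=2048/1277 C=4503552/3985517 H=4503552/3985517] → run C
t=4: vr[A=2048/1277 C=7030995968/2610513635 H=4503552/3985517] → run H
t=5: vr[A=2048/1277 C=7030995968/2610513635] → run A
t=6: vr[A=3072/1277 C=7030995968/2610513635] → run A
t=7: vr[A=4096/1277 C=7030995968/2610513635] → run C
t=8: vr[A=4096/1277 C=11112165376/2610513635] → run A
t=9: vr[A=5120/1277 C=11112165376/2610513635] → run A
t=10: vr[A=6144/1277 C=11112165376/2610513635] → run C
t=11: vr[A=6144/1277] → run A
t=12: vr[A=7168/1277] → run A
t=13: (idle)
t=14: (idle)
t=15: (idle)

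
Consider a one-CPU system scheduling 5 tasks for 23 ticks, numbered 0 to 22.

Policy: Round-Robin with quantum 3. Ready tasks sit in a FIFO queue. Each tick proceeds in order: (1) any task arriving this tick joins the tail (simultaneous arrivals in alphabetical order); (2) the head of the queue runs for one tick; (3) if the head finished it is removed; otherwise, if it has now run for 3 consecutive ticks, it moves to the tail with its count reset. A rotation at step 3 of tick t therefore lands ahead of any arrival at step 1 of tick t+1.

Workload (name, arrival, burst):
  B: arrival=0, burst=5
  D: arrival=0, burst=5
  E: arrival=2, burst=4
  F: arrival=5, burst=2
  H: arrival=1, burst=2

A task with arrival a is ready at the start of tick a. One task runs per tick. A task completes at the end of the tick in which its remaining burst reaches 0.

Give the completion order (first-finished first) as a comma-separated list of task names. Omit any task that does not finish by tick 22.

t=0: queue=[B,D] q_used=0 → run B
t=1: queue=[B,D,H] q_used=1 → run B
t=2: queue=[B,D,H,E] q_used=2 → run B
t=3: queue=[D,H,E,B] q_used=0 → run D
t=4: queue=[D,H,E,B] q_used=1 → run D
t=5: queue=[D,H,E,B,F] q_used=2 → run D
t=6: queue=[H,E,B,F,D] q_used=0 → run H
t=7: queue=[H,E,B,F,D] q_used=1 → run H
t=8: queue=[E,B,F,D] q_used=0 → run E
t=9: queue=[E,B,F,D] q_used=1 → run E
t=10: queue=[E,B,F,D] q_used=2 → run E
t=11: queue=[B,F,D,E] q_used=0 → run B
t=12: queue=[B,F,D,E] q_used=1 → run B
t=13: queue=[F,D,E] q_used=0 → run F
t=14: queue=[F,D,E] q_used=1 → run F
t=15: queue=[D,E] q_used=0 → run D
t=16: queue=[D,E] q_used=1 → run D
t=17: queue=[E] q_used=0 → run E
t=18: (idle)
t=19: (idle)
t=20: (idle)
t=21: (idle)
t=22: (idle)

completion order = H, B, F, D, E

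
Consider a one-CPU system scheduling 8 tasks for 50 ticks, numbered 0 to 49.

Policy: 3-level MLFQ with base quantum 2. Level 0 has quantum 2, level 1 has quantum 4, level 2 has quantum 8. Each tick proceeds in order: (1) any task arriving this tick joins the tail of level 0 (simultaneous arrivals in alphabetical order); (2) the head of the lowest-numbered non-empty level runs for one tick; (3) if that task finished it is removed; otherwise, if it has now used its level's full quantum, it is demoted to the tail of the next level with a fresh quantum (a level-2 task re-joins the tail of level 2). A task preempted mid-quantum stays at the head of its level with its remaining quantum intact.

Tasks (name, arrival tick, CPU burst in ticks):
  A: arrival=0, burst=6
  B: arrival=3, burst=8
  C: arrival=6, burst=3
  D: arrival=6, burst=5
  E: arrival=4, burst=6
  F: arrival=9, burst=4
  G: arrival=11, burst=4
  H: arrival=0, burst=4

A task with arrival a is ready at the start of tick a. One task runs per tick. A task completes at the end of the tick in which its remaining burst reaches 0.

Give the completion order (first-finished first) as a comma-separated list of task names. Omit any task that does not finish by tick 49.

completion order = A, H, E, C, D, F, G, B

t=0: L0/L1/L2 = AH/-/- → run A
t=1: L0/L1/L2 = AH/-/- → run A
t=2: L0/L1/L2 = H/A/- → run H
t=3: L0/L1/L2 = HB/A/- → run H
t=4: L0/L1/L2 = BE/AH/- → run B
t=5: L0/L1/L2 = BE/AH/- → run B
t=6: L0/L1/L2 = ECD/AHB/- → run E
t=7: L0/L1/L2 = ECD/AHB/- → run E
t=8: L0/L1/L2 = CD/AHBE/- → run C
t=9: L0/L1/L2 = CDF/AHBE/- → run C
t=10: L0/L1/L2 = DF/AHBEC/- → run D
t=11: L0/L1/L2 = DFG/AHBEC/- → run D
t=12: L0/L1/L2 = FG/AHBECD/- → run F
t=13: L0/L1/L2 = FG/AHBECD/- → run F
t=14: L0/L1/L2 = G/AHBECDF/- → run G
t=15: L0/L1/L2 = G/AHBECDF/- → run G
t=16: L0/L1/L2 = -/AHBECDFG/- → run A
t=17: L0/L1/L2 = -/AHBECDFG/- → run A
t=18: L0/L1/L2 = -/AHBECDFG/- → run A
t=19: L0/L1/L2 = -/AHBECDFG/- → run A
t=20: L0/L1/L2 = -/HBECDFG/- → run H
t=21: L0/L1/L2 = -/HBECDFG/- → run H
t=22: L0/L1/L2 = -/BECDFG/- → run B
t=23: L0/L1/L2 = -/BECDFG/- → run B
t=24: L0/L1/L2 = -/BECDFG/- → run B
t=25: L0/L1/L2 = -/BECDFG/- → run B
t=26: L0/L1/L2 = -/ECDFG/B → run E
t=27: L0/L1/L2 = -/ECDFG/B → run E
t=28: L0/L1/L2 = -/ECDFG/B → run E
t=29: L0/L1/L2 = -/ECDFG/B → run E
t=30: L0/L1/L2 = -/CDFG/B → run C
t=31: L0/L1/L2 = -/DFG/B → run D
t=32: L0/L1/L2 = -/DFG/B → run D
t=33: L0/L1/L2 = -/DFG/B → run D
t=34: L0/L1/L2 = -/FG/B → run F
t=35: L0/L1/L2 = -/FG/B → run F
t=36: L0/L1/L2 = -/G/B → run G
t=37: L0/L1/L2 = -/G/B → run G
t=38: L0/L1/L2 = -/-/B → run B
t=39: L0/L1/L2 = -/-/B → run B
t=40: (idle)
t=41: (idle)
t=42: (idle)
t=43: (idle)
t=44: (idle)
t=45: (idle)
t=46: (idle)
t=47: (idle)
t=48: (idle)
t=49: (idle)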